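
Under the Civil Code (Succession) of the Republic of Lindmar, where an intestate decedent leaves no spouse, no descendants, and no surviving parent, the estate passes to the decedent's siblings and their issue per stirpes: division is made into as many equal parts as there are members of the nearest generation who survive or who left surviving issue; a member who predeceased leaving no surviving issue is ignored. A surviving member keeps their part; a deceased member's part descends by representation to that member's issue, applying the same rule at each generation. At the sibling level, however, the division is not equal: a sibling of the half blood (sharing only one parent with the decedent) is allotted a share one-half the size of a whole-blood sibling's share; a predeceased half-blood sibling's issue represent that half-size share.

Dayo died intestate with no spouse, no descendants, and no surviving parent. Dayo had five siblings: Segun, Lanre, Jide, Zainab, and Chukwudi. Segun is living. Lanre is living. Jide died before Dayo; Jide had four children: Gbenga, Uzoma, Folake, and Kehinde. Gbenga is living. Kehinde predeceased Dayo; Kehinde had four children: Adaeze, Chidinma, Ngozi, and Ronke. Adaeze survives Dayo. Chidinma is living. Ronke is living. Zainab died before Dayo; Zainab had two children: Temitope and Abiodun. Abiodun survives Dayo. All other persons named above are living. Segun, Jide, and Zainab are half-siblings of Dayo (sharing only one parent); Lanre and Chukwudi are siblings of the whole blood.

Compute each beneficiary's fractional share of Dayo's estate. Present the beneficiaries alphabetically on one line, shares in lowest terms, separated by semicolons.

Abiodun 1/14; Adaeze 1/112; Chidinma 1/112; Chukwudi 2/7; Folake 1/28; Gbenga 1/28; Lanre 2/7; Ngozi 1/112; Ronke 1/112; Segun 1/7; Temitope 1/14; Uzoma 1/28

No spouse, descendants, or parent survives, so the estate passes to Dayo's siblings per stirpes.
Half-blood siblings count for one-half the weight of whole-blood siblings at the initial division.
Dividing 1 in proportion to weights (total weight 7/2): Segun (weight 1/2) → 1/7; Lanre (weight 1) → 2/7; Jide (weight 1/2) → 1/7; Zainab (weight 1/2) → 1/7; Chukwudi (weight 1) → 2/7.
Segun is living and takes 1/7.
Lanre is living and takes 2/7.
Jide predeceased; the 1/7 allotted to Jide's branch passes to Jide's issue by representation.
The 1/7 is divided into 4 equal shares of 1/28 among Gbenga, Uzoma, Folake, Kehinde.
Gbenga is living and takes 1/28.
Uzoma is living and takes 1/28.
Folake is living and takes 1/28.
Kehinde predeceased; the 1/28 allotted to Kehinde's branch passes to Kehinde's issue by representation.
The 1/28 is divided into 4 equal shares of 1/112 among Adaeze, Chidinma, Ngozi, Ronke.
Adaeze is living and takes 1/112.
Chidinma is living and takes 1/112.
Ngozi is living and takes 1/112.
Ronke is living and takes 1/112.
Zainab predeceased; the 1/7 allotted to Zainab's branch passes to Zainab's issue by representation.
The 1/7 is divided into 2 equal shares of 1/14 among Temitope, Abiodun.
Temitope is living and takes 1/14.
Abiodun is living and takes 1/14.
Chukwudi is living and takes 2/7.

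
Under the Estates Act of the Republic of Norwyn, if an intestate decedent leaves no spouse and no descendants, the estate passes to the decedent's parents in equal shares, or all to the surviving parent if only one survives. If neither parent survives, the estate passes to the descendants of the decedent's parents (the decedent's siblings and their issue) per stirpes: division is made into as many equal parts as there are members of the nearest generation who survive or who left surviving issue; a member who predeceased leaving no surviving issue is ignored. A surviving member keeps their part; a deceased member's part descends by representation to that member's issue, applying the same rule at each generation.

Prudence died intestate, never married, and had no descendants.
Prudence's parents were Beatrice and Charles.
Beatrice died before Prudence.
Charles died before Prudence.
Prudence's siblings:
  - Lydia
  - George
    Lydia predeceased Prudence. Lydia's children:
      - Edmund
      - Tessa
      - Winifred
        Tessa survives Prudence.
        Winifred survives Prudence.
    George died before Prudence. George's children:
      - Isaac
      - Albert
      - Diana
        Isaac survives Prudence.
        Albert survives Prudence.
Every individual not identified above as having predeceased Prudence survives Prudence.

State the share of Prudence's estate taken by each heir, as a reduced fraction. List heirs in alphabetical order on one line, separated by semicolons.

Albert 1/6; Diana 1/6; Edmund 1/6; Isaac 1/6; Tessa 1/6; Winifred 1/6

Neither parent survives and there are no descendants, so the estate passes to Prudence's siblings and their issue per stirpes.
The estate is divided into 2 equal shares of 1/2 among Lydia, George.
Lydia predeceased; the 1/2 allotted to Lydia's branch passes to Lydia's issue by representation.
The 1/2 is divided into 3 equal shares of 1/6 among Edmund, Tessa, Winifred.
Edmund is living and takes 1/6.
Tessa is living and takes 1/6.
Winifred is living and takes 1/6.
George predeceased; the 1/2 allotted to George's branch passes to George's issue by representation.
The 1/2 is divided into 3 equal shares of 1/6 among Isaac, Albert, Diana.
Isaac is living and takes 1/6.
Albert is living and takes 1/6.
Diana is living and takes 1/6.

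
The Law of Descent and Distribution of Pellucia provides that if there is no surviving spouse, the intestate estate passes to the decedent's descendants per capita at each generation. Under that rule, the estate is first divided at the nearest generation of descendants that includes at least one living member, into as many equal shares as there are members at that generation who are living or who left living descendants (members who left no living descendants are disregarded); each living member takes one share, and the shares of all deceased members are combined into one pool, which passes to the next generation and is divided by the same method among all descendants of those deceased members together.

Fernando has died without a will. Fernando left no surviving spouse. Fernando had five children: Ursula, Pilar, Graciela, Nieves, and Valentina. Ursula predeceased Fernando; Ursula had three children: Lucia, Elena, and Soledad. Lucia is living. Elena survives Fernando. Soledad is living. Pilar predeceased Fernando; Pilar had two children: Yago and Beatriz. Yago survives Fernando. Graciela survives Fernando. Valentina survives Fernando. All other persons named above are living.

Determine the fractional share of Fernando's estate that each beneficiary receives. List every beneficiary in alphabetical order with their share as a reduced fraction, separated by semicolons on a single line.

There is no surviving spouse, so the entire estate passes to Fernando's descendants per capita at each generation.
At generation 1 (Ursula, Pilar, Graciela, Nieves, Valentina) there are 5 shares of (1)/5 = 1/5 each.
Living: Graciela, Nieves, and Valentina — each takes 1/5.
Deceased: Ursula and Pilar. Their combined 2/5 is pooled and carried to generation 2.
At generation 2 (Lucia, Elena, Soledad, Yago, Beatriz) there are 5 shares of (2/5)/5 = 2/25 each.
Living: Lucia, Elena, Soledad, Yago, and Beatriz — each takes 2/25.

Beatriz 2/25; Elena 2/25; Graciela 1/5; Lucia 2/25; Nieves 1/5; Soledad 2/25; Valentina 1/5; Yago 2/25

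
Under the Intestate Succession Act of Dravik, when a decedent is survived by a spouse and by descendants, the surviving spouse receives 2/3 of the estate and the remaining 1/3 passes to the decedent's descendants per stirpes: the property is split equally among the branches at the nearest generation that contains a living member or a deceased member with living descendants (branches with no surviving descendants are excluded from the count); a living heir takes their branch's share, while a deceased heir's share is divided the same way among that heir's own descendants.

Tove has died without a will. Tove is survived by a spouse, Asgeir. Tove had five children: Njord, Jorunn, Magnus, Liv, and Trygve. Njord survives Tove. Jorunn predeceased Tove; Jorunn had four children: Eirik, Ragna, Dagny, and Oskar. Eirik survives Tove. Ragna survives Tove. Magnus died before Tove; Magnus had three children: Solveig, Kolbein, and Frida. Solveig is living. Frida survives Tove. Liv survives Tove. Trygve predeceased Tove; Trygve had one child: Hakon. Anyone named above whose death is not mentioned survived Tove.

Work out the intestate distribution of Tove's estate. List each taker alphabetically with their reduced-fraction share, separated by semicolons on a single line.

Asgeir, as surviving spouse, takes 2/3.
The remaining 1/3 passes to Tove's descendants per stirpes.
The 1/3 is divided into 5 equal shares of 1/15 among Njord, Jorunn, Magnus, Liv, Trygve.
Njord is living and takes 1/15.
Jorunn predeceased; the 1/15 allotted to Jorunn's branch passes to Jorunn's issue by representation.
The 1/15 is divided into 4 equal shares of 1/60 among Eirik, Ragna, Dagny, Oskar.
Eirik is living and takes 1/60.
Ragna is living and takes 1/60.
Dagny is living and takes 1/60.
Oskar is living and takes 1/60.
Magnus predeceased; the 1/15 allotted to Magnus's branch passes to Magnus's issue by representation.
The 1/15 is divided into 3 equal shares of 1/45 among Solveig, Kolbein, Frida.
Solveig is living and takes 1/45.
Kolbein is living and takes 1/45.
Frida is living and takes 1/45.
Liv is living and takes 1/15.
Trygve predeceased; the 1/15 allotted to Trygve's branch passes to Trygve's issue by representation.
Hakon is the sole taker at this level and receives the full 1/15.

Asgeir 2/3; Dagny 1/60; Eirik 1/60; Frida 1/45; Hakon 1/15; Kolbein 1/45; Liv 1/15; Njord 1/15; Oskar 1/60; Ragna 1/60; Solveig 1/45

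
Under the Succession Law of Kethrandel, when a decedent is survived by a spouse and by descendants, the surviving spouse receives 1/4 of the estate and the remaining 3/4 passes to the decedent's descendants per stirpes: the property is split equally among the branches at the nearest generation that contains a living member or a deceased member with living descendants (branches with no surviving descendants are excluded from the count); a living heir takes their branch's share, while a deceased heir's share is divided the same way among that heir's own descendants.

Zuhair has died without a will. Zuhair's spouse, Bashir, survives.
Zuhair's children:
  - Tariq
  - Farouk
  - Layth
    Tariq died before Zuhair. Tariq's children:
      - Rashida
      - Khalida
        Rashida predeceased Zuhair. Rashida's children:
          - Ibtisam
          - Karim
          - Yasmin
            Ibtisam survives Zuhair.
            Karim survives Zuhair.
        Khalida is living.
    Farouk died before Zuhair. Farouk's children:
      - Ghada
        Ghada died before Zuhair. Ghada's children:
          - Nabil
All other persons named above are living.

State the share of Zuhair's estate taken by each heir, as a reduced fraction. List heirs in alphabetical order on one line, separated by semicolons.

Bashir, as surviving spouse, takes 1/4.
The remaining 3/4 passes to Zuhair's descendants per stirpes.
The 3/4 is divided into 3 equal shares of 1/4 among Tariq, Farouk, Layth.
Tariq predeceased; the 1/4 allotted to Tariq's branch passes to Tariq's issue by representation.
The 1/4 is divided into 2 equal shares of 1/8 among Rashida, Khalida.
Rashida predeceased; the 1/8 allotted to Rashida's branch passes to Rashida's issue by representation.
The 1/8 is divided into 3 equal shares of 1/24 among Ibtisam, Karim, Yasmin.
Ibtisam is living and takes 1/24.
Karim is living and takes 1/24.
Yasmin is living and takes 1/24.
Khalida is living and takes 1/8.
Farouk predeceased; the 1/4 allotted to Farouk's branch passes to Farouk's issue by representation.
Ghada's line is the sole branch at this level, so the full 1/4 passes to Ghada's issue by representation.
Nabil is the sole taker at this level and receives the full 1/4.
Layth is living and takes 1/4.

Bashir 1/4; Ibtisam 1/24; Karim 1/24; Khalida 1/8; Layth 1/4; Nabil 1/4; Yasmin 1/24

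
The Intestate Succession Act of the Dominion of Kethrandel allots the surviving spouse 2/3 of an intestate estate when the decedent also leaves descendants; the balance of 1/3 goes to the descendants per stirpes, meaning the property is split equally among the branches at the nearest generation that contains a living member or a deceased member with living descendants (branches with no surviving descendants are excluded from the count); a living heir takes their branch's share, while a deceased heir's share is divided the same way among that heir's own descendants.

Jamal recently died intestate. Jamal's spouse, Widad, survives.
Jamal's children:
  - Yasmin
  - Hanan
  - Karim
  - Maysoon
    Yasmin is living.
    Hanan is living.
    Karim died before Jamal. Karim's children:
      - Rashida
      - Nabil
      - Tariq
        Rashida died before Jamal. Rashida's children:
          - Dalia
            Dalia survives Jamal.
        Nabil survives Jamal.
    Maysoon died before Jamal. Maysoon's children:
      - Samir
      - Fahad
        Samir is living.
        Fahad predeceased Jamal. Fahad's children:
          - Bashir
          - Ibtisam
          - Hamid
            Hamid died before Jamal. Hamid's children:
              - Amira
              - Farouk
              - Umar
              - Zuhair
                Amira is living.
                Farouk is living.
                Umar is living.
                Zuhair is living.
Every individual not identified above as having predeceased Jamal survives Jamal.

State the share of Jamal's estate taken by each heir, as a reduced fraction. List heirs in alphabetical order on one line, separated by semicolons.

Widad, as surviving spouse, takes 2/3.
The remaining 1/3 passes to Jamal's descendants per stirpes.
The 1/3 is divided into 4 equal shares of 1/12 among Yasmin, Hanan, Karim, Maysoon.
Yasmin is living and takes 1/12.
Hanan is living and takes 1/12.
Karim predeceased; the 1/12 allotted to Karim's branch passes to Karim's issue by representation.
The 1/12 is divided into 3 equal shares of 1/36 among Rashida, Nabil, Tariq.
Rashida predeceased; the 1/36 allotted to Rashida's branch passes to Rashida's issue by representation.
Dalia is the sole taker at this level and receives the full 1/36.
Nabil is living and takes 1/36.
Tariq is living and takes 1/36.
Maysoon predeceased; the 1/12 allotted to Maysoon's branch passes to Maysoon's issue by representation.
The 1/12 is divided into 2 equal shares of 1/24 among Samir, Fahad.
Samir is living and takes 1/24.
Fahad predeceased; the 1/24 allotted to Fahad's branch passes to Fahad's issue by representation.
The 1/24 is divided into 3 equal shares of 1/72 among Bashir, Ibtisam, Hamid.
Bashir is living and takes 1/72.
Ibtisam is living and takes 1/72.
Hamid predeceased; the 1/72 allotted to Hamid's branch passes to Hamid's issue by representation.
The 1/72 is divided into 4 equal shares of 1/288 among Amira, Farouk, Umar, Zuhair.
Amira is living and takes 1/288.
Farouk is living and takes 1/288.
Umar is living and takes 1/288.
Zuhair is living and takes 1/288.

Amira 1/288; Bashir 1/72; Dalia 1/36; Farouk 1/288; Hanan 1/12; Ibtisam 1/72; Nabil 1/36; Samir 1/24; Tariq 1/36; Umar 1/288; Widad 2/3; Yasmin 1/12; Zuhair 1/288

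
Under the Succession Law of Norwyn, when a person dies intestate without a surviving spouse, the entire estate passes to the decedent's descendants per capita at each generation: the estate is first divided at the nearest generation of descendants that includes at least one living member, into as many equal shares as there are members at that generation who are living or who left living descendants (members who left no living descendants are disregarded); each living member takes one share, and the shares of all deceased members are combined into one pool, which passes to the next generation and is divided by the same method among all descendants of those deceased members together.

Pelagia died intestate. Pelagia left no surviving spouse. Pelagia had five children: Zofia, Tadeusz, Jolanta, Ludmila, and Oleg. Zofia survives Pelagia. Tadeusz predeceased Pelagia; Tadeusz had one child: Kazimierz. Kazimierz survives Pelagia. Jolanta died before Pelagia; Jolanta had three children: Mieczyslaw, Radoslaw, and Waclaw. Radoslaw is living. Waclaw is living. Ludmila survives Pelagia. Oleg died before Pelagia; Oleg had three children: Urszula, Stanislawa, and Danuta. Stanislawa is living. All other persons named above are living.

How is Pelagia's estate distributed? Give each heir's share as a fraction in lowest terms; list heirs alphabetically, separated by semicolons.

Danuta 3/35; Kazimierz 3/35; Ludmila 1/5; Mieczyslaw 3/35; Radoslaw 3/35; Stanislawa 3/35; Urszula 3/35; Waclaw 3/35; Zofia 1/5

There is no surviving spouse, so the entire estate passes to Pelagia's descendants per capita at each generation.
At generation 1 (Zofia, Tadeusz, Jolanta, Ludmila, Oleg) there are 5 shares of (1)/5 = 1/5 each.
Living: Zofia and Ludmila — each takes 1/5.
Deceased: Tadeusz, Jolanta, and Oleg. Their combined 3/5 is pooled and carried to generation 2.
At generation 2 (Kazimierz, Mieczyslaw, Radoslaw, Waclaw, Urszula, Stanislawa, Danuta) there are 7 shares of (3/5)/7 = 3/35 each.
Living: Kazimierz, Mieczyslaw, Radoslaw, Waclaw, Urszula, Stanislawa, and Danuta — each takes 3/35.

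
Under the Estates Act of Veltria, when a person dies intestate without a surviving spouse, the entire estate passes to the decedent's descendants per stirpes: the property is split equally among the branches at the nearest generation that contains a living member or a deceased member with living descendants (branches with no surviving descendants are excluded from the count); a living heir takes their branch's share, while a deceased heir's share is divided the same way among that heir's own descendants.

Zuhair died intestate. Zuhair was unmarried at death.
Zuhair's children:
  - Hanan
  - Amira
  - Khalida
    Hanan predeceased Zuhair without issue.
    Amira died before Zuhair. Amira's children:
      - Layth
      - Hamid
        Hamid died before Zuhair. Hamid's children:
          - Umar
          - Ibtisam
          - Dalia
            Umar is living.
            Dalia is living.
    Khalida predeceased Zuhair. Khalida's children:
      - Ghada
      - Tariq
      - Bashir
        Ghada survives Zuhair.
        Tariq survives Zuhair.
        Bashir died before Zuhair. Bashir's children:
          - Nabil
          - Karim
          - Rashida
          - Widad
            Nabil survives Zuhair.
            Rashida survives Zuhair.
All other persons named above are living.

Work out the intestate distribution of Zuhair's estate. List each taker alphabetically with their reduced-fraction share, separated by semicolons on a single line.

Dalia 1/12; Ghada 1/6; Ibtisam 1/12; Karim 1/24; Layth 1/4; Nabil 1/24; Rashida 1/24; Tariq 1/6; Umar 1/12; Widad 1/24

There is no surviving spouse, so the entire estate passes to Zuhair's descendants per stirpes.
Hanan left no surviving issue, so that branch lapses and is disregarded.
The estate is divided into 2 equal shares of 1/2 among Amira, Khalida.
Amira predeceased; the 1/2 allotted to Amira's branch passes to Amira's issue by representation.
The 1/2 is divided into 2 equal shares of 1/4 among Layth, Hamid.
Layth is living and takes 1/4.
Hamid predeceased; the 1/4 allotted to Hamid's branch passes to Hamid's issue by representation.
The 1/4 is divided into 3 equal shares of 1/12 among Umar, Ibtisam, Dalia.
Umar is living and takes 1/12.
Ibtisam is living and takes 1/12.
Dalia is living and takes 1/12.
Khalida predeceased; the 1/2 allotted to Khalida's branch passes to Khalida's issue by representation.
The 1/2 is divided into 3 equal shares of 1/6 among Ghada, Tariq, Bashir.
Ghada is living and takes 1/6.
Tariq is living and takes 1/6.
Bashir predeceased; the 1/6 allotted to Bashir's branch passes to Bashir's issue by representation.
The 1/6 is divided into 4 equal shares of 1/24 among Nabil, Karim, Rashida, Widad.
Nabil is living and takes 1/24.
Karim is living and takes 1/24.
Rashida is living and takes 1/24.
Widad is living and takes 1/24.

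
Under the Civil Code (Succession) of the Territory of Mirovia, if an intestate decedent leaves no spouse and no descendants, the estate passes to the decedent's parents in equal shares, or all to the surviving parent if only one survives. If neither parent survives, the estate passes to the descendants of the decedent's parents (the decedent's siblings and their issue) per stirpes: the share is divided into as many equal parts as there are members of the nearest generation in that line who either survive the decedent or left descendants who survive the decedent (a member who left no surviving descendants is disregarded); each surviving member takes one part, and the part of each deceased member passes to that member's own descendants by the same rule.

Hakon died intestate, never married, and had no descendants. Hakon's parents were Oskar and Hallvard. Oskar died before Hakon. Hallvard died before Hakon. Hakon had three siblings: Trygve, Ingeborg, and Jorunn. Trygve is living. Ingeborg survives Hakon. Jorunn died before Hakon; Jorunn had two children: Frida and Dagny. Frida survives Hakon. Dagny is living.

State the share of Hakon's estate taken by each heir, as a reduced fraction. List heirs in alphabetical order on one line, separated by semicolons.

Dagny 1/6; Frida 1/6; Ingeborg 1/3; Trygve 1/3

Neither parent survives and there are no descendants, so the estate passes to Hakon's siblings and their issue per stirpes.
The estate is divided into 3 equal shares of 1/3 among Trygve, Ingeborg, Jorunn.
Trygve is living and takes 1/3.
Ingeborg is living and takes 1/3.
Jorunn predeceased; the 1/3 allotted to Jorunn's branch passes to Jorunn's issue by representation.
The 1/3 is divided into 2 equal shares of 1/6 among Frida, Dagny.
Frida is living and takes 1/6.
Dagny is living and takes 1/6.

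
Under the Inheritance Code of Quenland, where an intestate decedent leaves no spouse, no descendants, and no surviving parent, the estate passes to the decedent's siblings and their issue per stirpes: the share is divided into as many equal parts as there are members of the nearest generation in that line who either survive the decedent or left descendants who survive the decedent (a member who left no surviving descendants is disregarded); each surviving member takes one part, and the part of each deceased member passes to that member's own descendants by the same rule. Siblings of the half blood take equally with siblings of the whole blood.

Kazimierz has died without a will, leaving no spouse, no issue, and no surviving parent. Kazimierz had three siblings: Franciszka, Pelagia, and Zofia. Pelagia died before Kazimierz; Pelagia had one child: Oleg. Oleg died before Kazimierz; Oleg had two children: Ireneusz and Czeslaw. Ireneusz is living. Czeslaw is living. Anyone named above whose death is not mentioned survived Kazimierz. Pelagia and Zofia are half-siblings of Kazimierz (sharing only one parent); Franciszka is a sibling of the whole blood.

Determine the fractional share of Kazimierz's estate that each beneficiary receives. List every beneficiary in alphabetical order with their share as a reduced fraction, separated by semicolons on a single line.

No spouse, descendants, or parent survives, so the estate passes to Kazimierz's siblings per stirpes.
Half-blood and whole-blood siblings take equally under the stated rule.
The estate is divided into 3 equal shares of 1/3 among Franciszka, Pelagia, Zofia.
Franciszka is living and takes 1/3.
Pelagia predeceased; the 1/3 allotted to Pelagia's branch passes to Pelagia's issue by representation.
Oleg's line is the sole branch at this level, so the full 1/3 passes to Oleg's issue by representation.
The 1/3 is divided into 2 equal shares of 1/6 among Ireneusz, Czeslaw.
Ireneusz is living and takes 1/6.
Czeslaw is living and takes 1/6.
Zofia is living and takes 1/3.

Czeslaw 1/6; Franciszka 1/3; Ireneusz 1/6; Zofia 1/3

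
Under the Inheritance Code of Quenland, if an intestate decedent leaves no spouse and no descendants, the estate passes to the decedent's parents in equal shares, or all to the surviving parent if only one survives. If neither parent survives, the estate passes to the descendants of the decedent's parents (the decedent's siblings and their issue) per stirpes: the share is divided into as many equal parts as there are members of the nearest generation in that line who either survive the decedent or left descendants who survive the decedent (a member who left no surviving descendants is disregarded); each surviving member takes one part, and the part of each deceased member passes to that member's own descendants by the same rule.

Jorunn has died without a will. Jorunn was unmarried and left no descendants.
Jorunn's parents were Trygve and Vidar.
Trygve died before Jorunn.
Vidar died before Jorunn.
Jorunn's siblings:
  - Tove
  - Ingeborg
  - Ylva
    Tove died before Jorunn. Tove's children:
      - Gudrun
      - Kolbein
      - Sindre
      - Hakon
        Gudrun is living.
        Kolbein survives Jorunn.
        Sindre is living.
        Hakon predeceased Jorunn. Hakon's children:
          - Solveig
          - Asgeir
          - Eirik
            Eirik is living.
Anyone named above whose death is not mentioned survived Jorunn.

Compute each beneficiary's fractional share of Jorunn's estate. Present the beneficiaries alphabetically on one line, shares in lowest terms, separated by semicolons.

Asgeir 1/36; Eirik 1/36; Gudrun 1/12; Ingeborg 1/3; Kolbein 1/12; Sindre 1/12; Solveig 1/36; Ylva 1/3

Neither parent survives and there are no descendants, so the estate passes to Jorunn's siblings and their issue per stirpes.
The estate is divided into 3 equal shares of 1/3 among Tove, Ingeborg, Ylva.
Tove predeceased; the 1/3 allotted to Tove's branch passes to Tove's issue by representation.
The 1/3 is divided into 4 equal shares of 1/12 among Gudrun, Kolbein, Sindre, Hakon.
Gudrun is living and takes 1/12.
Kolbein is living and takes 1/12.
Sindre is living and takes 1/12.
Hakon predeceased; the 1/12 allotted to Hakon's branch passes to Hakon's issue by representation.
The 1/12 is divided into 3 equal shares of 1/36 among Solveig, Asgeir, Eirik.
Solveig is living and takes 1/36.
Asgeir is living and takes 1/36.
Eirik is living and takes 1/36.
Ingeborg is living and takes 1/3.
Ylva is living and takes 1/3.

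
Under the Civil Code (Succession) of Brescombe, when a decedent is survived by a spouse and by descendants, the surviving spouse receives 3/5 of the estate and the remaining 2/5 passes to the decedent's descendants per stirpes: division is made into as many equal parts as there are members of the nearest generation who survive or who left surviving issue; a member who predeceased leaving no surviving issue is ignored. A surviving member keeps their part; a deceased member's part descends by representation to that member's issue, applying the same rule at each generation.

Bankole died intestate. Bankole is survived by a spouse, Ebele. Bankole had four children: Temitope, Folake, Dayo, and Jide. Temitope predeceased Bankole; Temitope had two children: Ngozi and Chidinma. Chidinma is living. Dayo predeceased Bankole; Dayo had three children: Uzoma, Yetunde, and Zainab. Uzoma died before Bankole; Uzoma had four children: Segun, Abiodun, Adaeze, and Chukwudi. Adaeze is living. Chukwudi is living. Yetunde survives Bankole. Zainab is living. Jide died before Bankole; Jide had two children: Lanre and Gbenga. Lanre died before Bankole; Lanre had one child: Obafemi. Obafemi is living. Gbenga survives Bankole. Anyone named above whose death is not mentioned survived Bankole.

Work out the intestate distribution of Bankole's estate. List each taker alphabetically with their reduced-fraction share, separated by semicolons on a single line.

Ebele, as surviving spouse, takes 3/5.
The remaining 2/5 passes to Bankole's descendants per stirpes.
The 2/5 is divided into 4 equal shares of 1/10 among Temitope, Folake, Dayo, Jide.
Temitope predeceased; the 1/10 allotted to Temitope's branch passes to Temitope's issue by representation.
The 1/10 is divided into 2 equal shares of 1/20 among Ngozi, Chidinma.
Ngozi is living and takes 1/20.
Chidinma is living and takes 1/20.
Folake is living and takes 1/10.
Dayo predeceased; the 1/10 allotted to Dayo's branch passes to Dayo's issue by representation.
The 1/10 is divided into 3 equal shares of 1/30 among Uzoma, Yetunde, Zainab.
Uzoma predeceased; the 1/30 allotted to Uzoma's branch passes to Uzoma's issue by representation.
The 1/30 is divided into 4 equal shares of 1/120 among Segun, Abiodun, Adaeze, Chukwudi.
Segun is living and takes 1/120.
Abiodun is living and takes 1/120.
Adaeze is living and takes 1/120.
Chukwudi is living and takes 1/120.
Yetunde is living and takes 1/30.
Zainab is living and takes 1/30.
Jide predeceased; the 1/10 allotted to Jide's branch passes to Jide's issue by representation.
The 1/10 is divided into 2 equal shares of 1/20 among Lanre, Gbenga.
Lanre predeceased; the 1/20 allotted to Lanre's branch passes to Lanre's issue by representation.
Obafemi is the sole taker at this level and receives the full 1/20.
Gbenga is living and takes 1/20.

Abiodun 1/120; Adaeze 1/120; Chidinma 1/20; Chukwudi 1/120; Ebele 3/5; Folake 1/10; Gbenga 1/20; Ngozi 1/20; Obafemi 1/20; Segun 1/120; Yetunde 1/30; Zainab 1/30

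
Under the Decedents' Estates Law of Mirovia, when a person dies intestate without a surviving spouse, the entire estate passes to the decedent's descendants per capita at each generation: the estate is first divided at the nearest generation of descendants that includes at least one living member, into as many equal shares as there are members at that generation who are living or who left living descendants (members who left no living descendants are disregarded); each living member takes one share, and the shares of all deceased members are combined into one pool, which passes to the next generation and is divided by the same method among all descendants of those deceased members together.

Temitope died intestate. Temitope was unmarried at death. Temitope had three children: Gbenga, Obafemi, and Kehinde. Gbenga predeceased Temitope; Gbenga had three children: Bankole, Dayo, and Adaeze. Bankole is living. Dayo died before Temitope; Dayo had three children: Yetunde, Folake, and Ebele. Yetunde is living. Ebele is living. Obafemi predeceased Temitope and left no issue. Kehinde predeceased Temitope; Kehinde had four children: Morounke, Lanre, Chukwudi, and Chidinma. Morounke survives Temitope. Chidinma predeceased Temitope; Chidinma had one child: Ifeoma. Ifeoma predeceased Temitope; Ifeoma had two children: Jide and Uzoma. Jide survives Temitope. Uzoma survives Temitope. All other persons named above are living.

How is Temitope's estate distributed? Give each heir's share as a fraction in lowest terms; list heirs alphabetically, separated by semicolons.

There is no surviving spouse, so the entire estate passes to Temitope's descendants per capita at each generation.
No one at generation 1 (Gbenga, Kehinde) is living; moving to the next generation.
At generation 2 (Bankole, Dayo, Adaeze, Morounke, Lanre, Chukwudi, Chidinma) there are 7 shares of (1)/7 = 1/7 each.
Living: Bankole, Adaeze, Morounke, Lanre, and Chukwudi — each takes 1/7.
Deceased: Dayo and Chidinma. Their combined 2/7 is pooled and carried to generation 3.
At generation 3 (Yetunde, Folake, Ebele, Ifeoma) there are 4 shares of (2/7)/4 = 1/14 each.
Living: Yetunde, Folake, and Ebele — each takes 1/14.
Deceased: Ifeoma. That 1/14 share is carried to generation 4.
At generation 4 (Jide, Uzoma) there are 2 shares of (1/14)/2 = 1/28 each.
Living: Jide and Uzoma — each takes 1/28.

Adaeze 1/7; Bankole 1/7; Chukwudi 1/7; Ebele 1/14; Folake 1/14; Jide 1/28; Lanre 1/7; Morounke 1/7; Uzoma 1/28; Yetunde 1/14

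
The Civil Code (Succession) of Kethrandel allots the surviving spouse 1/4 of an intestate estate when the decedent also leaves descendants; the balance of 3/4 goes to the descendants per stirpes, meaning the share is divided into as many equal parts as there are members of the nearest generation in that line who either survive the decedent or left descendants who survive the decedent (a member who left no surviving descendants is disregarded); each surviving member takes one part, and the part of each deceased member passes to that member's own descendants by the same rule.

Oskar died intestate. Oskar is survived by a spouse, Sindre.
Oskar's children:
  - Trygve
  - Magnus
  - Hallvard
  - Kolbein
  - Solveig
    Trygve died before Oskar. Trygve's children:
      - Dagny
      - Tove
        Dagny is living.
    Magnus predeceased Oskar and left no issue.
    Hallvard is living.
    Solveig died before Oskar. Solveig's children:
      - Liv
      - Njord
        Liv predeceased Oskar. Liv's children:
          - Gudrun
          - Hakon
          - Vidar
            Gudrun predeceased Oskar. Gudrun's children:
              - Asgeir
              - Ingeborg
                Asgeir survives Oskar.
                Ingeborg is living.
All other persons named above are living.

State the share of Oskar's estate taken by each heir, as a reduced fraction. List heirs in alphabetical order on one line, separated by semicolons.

Sindre, as surviving spouse, takes 1/4.
The remaining 3/4 passes to Oskar's descendants per stirpes.
Magnus left no surviving issue, so that branch lapses and is disregarded.
The 3/4 is divided into 4 equal shares of 3/16 among Trygve, Hallvard, Kolbein, Solveig.
Trygve predeceased; the 3/16 allotted to Trygve's branch passes to Trygve's issue by representation.
The 3/16 is divided into 2 equal shares of 3/32 among Dagny, Tove.
Dagny is living and takes 3/32.
Tove is living and takes 3/32.
Hallvard is living and takes 3/16.
Kolbein is living and takes 3/16.
Solveig predeceased; the 3/16 allotted to Solveig's branch passes to Solveig's issue by representation.
The 3/16 is divided into 2 equal shares of 3/32 among Liv, Njord.
Liv predeceased; the 3/32 allotted to Liv's branch passes to Liv's issue by representation.
The 3/32 is divided into 3 equal shares of 1/32 among Gudrun, Hakon, Vidar.
Gudrun predeceased; the 1/32 allotted to Gudrun's branch passes to Gudrun's issue by representation.
The 1/32 is divided into 2 equal shares of 1/64 among Asgeir, Ingeborg.
Asgeir is living and takes 1/64.
Ingeborg is living and takes 1/64.
Hakon is living and takes 1/32.
Vidar is living and takes 1/32.
Njord is living and takes 3/32.

Asgeir 1/64; Dagny 3/32; Hakon 1/32; Hallvard 3/16; Ingeborg 1/64; Kolbein 3/16; Njord 3/32; Sindre 1/4; Tove 3/32; Vidar 1/32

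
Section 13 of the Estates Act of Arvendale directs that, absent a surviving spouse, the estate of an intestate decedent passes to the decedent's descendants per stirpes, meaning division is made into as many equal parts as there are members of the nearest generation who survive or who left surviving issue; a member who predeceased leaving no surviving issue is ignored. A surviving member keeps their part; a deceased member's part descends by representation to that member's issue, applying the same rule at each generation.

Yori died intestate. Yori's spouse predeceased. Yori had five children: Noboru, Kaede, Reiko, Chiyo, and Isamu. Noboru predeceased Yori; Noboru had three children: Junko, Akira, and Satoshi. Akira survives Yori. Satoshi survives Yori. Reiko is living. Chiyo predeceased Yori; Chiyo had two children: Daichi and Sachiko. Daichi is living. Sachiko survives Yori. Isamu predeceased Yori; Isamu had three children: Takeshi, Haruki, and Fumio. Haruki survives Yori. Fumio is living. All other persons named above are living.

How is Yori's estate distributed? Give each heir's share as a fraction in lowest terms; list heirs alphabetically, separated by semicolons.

Akira 1/15; Daichi 1/10; Fumio 1/15; Haruki 1/15; Junko 1/15; Kaede 1/5; Reiko 1/5; Sachiko 1/10; Satoshi 1/15; Takeshi 1/15

There is no surviving spouse, so the entire estate passes to Yori's descendants per stirpes.
The estate is divided into 5 equal shares of 1/5 among Noboru, Kaede, Reiko, Chiyo, Isamu.
Noboru predeceased; the 1/5 allotted to Noboru's branch passes to Noboru's issue by representation.
The 1/5 is divided into 3 equal shares of 1/15 among Junko, Akira, Satoshi.
Junko is living and takes 1/15.
Akira is living and takes 1/15.
Satoshi is living and takes 1/15.
Kaede is living and takes 1/5.
Reiko is living and takes 1/5.
Chiyo predeceased; the 1/5 allotted to Chiyo's branch passes to Chiyo's issue by representation.
The 1/5 is divided into 2 equal shares of 1/10 among Daichi, Sachiko.
Daichi is living and takes 1/10.
Sachiko is living and takes 1/10.
Isamu predeceased; the 1/5 allotted to Isamu's branch passes to Isamu's issue by representation.
The 1/5 is divided into 3 equal shares of 1/15 among Takeshi, Haruki, Fumio.
Takeshi is living and takes 1/15.
Haruki is living and takes 1/15.
Fumio is living and takes 1/15.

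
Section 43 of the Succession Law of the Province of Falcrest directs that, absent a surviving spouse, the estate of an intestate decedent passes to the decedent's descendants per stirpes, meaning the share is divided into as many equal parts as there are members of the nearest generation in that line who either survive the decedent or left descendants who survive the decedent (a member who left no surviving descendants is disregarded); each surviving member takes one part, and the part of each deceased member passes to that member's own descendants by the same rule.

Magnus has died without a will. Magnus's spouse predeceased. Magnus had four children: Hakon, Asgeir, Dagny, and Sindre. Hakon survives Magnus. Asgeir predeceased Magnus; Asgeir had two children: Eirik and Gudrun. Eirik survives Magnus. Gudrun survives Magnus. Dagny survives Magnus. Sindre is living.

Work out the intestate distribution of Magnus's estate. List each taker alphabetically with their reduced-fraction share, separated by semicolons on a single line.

Dagny 1/4; Eirik 1/8; Gudrun 1/8; Hakon 1/4; Sindre 1/4

There is no surviving spouse, so the entire estate passes to Magnus's descendants per stirpes.
The estate is divided into 4 equal shares of 1/4 among Hakon, Asgeir, Dagny, Sindre.
Hakon is living and takes 1/4.
Asgeir predeceased; the 1/4 allotted to Asgeir's branch passes to Asgeir's issue by representation.
The 1/4 is divided into 2 equal shares of 1/8 among Eirik, Gudrun.
Eirik is living and takes 1/8.
Gudrun is living and takes 1/8.
Dagny is living and takes 1/4.
Sindre is living and takes 1/4.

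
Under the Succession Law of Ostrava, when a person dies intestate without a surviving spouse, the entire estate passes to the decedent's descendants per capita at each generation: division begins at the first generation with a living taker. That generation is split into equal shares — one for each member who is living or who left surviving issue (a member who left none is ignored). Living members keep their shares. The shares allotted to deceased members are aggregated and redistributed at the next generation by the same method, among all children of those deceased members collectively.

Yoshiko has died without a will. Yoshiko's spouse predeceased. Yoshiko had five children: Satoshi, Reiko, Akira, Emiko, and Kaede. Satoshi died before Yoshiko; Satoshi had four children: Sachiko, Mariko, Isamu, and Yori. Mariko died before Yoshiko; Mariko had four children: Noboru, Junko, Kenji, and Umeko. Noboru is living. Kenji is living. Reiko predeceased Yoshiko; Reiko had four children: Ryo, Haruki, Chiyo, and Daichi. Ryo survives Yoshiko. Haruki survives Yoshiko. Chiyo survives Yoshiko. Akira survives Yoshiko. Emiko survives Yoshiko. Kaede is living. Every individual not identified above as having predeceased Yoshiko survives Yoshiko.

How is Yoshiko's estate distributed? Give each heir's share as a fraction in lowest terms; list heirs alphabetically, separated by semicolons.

Akira 1/5; Chiyo 1/20; Daichi 1/20; Emiko 1/5; Haruki 1/20; Isamu 1/20; Junko 1/80; Kaede 1/5; Kenji 1/80; Noboru 1/80; Ryo 1/20; Sachiko 1/20; Umeko 1/80; Yori 1/20

There is no surviving spouse, so the entire estate passes to Yoshiko's descendants per capita at each generation.
At generation 1 (Satoshi, Reiko, Akira, Emiko, Kaede) there are 5 shares of (1)/5 = 1/5 each.
Living: Akira, Emiko, and Kaede — each takes 1/5.
Deceased: Satoshi and Reiko. Their combined 2/5 is pooled and carried to generation 2.
At generation 2 (Sachiko, Mariko, Isamu, Yori, Ryo, Haruki, Chiyo, Daichi) there are 8 shares of (2/5)/8 = 1/20 each.
Living: Sachiko, Isamu, Yori, Ryo, Haruki, Chiyo, and Daichi — each takes 1/20.
Deceased: Mariko. That 1/20 share is carried to generation 3.
At generation 3 (Noboru, Junko, Kenji, Umeko) there are 4 shares of (1/20)/4 = 1/80 each.
Living: Noboru, Junko, Kenji, and Umeko — each takes 1/80.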